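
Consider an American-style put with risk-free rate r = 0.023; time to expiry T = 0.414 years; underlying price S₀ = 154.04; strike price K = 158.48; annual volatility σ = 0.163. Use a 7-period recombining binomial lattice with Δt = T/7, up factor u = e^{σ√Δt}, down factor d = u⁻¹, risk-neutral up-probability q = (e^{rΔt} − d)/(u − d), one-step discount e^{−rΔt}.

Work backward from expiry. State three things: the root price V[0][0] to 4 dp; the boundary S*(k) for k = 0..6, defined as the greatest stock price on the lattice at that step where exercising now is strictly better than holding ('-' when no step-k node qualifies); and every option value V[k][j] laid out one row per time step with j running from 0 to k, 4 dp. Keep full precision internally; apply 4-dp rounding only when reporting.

Δt=0.05914  u=1.04044  d=0.96113  q=0.50726  discount=0.99864
step 7 (expiry): payoffs max(K−S,0) = 41.7657 32.1358 21.7113 10.4268 0.0000 0.0000 0.0000 0.0000
step 6: (k=6,j=0): S=121.4338, (K−S)⁺=37.0462, hold=36.8307 ⇒ V=37.0462 exercise | (k=6,j=1): S=131.4531, (K−S)⁺=27.0269, hold=26.8114 ⇒ V=27.0269 exercise | (k=6,j=2): S=142.2991, (K−S)⁺=16.1809, hold=15.9654 ⇒ V=16.1809 exercise | (k=6,j=3): S=154.0400, (K−S)⁺=4.4400, hold=5.1307 ⇒ V=5.1307 continue | (k=6,j=4): S=166.7496, (K−S)⁺=0.0000, hold=0.0000 ⇒ V=0.0000 continue | (k=6,j=5): S=180.5078, (K−S)⁺=0.0000, hold=0.0000 ⇒ V=0.0000 continue | (k=6,j=6): S=195.4012, (K−S)⁺=0.0000, hold=0.0000 ⇒ V=0.0000 continue  boundary S*=142.2991
step 5: (k=5,j=0): S=126.3442, (K−S)⁺=32.1358, hold=31.9204 ⇒ V=32.1358 exercise | (k=5,j=1): S=136.7687, (K−S)⁺=21.7113, hold=21.4959 ⇒ V=21.7113 exercise | (k=5,j=2): S=148.0532, (K−S)⁺=10.4268, hold=10.5613 ⇒ V=10.5613 continue | (k=5,j=3): S=160.2689, (K−S)⁺=0.0000, hold=2.5247 ⇒ V=2.5247 continue | (k=5,j=4): S=173.4924, (K−S)⁺=0.0000, hold=0.0000 ⇒ V=0.0000 continue | (k=5,j=5): S=187.8070, (K−S)⁺=0.0000, hold=0.0000 ⇒ V=0.0000 continue  boundary S*=136.7687
step 4: (k=4,j=0): S=131.4531, (K−S)⁺=27.0269, hold=26.8114 ⇒ V=27.0269 exercise | (k=4,j=1): S=142.2991, (K−S)⁺=16.1809, hold=16.0336 ⇒ V=16.1809 exercise | (k=4,j=2): S=154.0400, (K−S)⁺=4.4400, hold=6.4758 ⇒ V=6.4758 continue | (k=4,j=3): S=166.7496, (K−S)⁺=0.0000, hold=1.2423 ⇒ V=1.2423 continue | (k=4,j=4): S=180.5078, (K−S)⁺=0.0000, hold=0.0000 ⇒ V=0.0000 continue  boundary S*=142.2991
step 3: (k=3,j=0): S=136.7687, (K−S)⁺=21.7113, hold=21.4959 ⇒ V=21.7113 exercise | (k=3,j=1): S=148.0532, (K−S)⁺=10.4268, hold=11.2426 ⇒ V=11.2426 continue | (k=3,j=2): S=160.2689, (K−S)⁺=0.0000, hold=3.8159 ⇒ V=3.8159 continue | (k=3,j=3): S=173.4924, (K−S)⁺=0.0000, hold=0.6113 ⇒ V=0.6113 continue  boundary S*=136.7687
step 2: (k=2,j=0): S=142.2991, (K−S)⁺=16.1809, hold=16.3787 ⇒ V=16.3787 continue | (k=2,j=1): S=154.0400, (K−S)⁺=4.4400, hold=7.4652 ⇒ V=7.4652 continue | (k=2,j=2): S=166.7496, (K−S)⁺=0.0000, hold=2.1874 ⇒ V=2.1874 continue  boundary S*=-
step 1: (k=1,j=0): S=148.0532, (K−S)⁺=10.4268, hold=11.8412 ⇒ V=11.8412 continue | (k=1,j=1): S=160.2689, (K−S)⁺=0.0000, hold=4.7815 ⇒ V=4.7815 continue  boundary S*=-
step 0: (k=0,j=0): S=154.0400, (K−S)⁺=4.4400, hold=8.2489 ⇒ V=8.2489 continue  boundary S*=-

price = 8.2489
boundary = - - - 136.7687 142.2991 136.7687 142.2991
tree:
8.2489
11.8412 4.7815
16.3787 7.4652 2.1874
21.7113 11.2426 3.8159 0.6113
27.0269 16.1809 6.4758 1.2423 0.0000
32.1358 21.7113 10.5613 2.5247 0.0000 0.0000
37.0462 27.0269 16.1809 5.1307 0.0000 0.0000 0.0000
41.7657 32.1358 21.7113 10.4268 0.0000 0.0000 0.0000 0.0000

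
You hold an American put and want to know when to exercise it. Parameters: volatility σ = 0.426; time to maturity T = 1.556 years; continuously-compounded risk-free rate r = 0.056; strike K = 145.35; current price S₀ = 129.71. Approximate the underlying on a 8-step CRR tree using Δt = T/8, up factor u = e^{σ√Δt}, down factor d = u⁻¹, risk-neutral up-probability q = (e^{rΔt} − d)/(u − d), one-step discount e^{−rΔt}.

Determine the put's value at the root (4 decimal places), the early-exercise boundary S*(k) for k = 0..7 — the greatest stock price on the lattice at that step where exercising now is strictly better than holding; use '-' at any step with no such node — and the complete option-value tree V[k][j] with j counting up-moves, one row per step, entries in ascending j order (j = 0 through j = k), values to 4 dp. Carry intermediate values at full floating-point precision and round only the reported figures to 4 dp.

params: Δt=0.19450 u=1.20668 d=0.82872 q=0.48214 e^(-rΔt)=0.98917
t_8 payoffs: 116.4945 103.3340 84.1712 56.2686 15.6400 0.0000 0.0000 0.0000 0.0000
t_7: node(7,0) S=34.8194 payoff=110.5306 vs cont=108.9560 → 110.5306 [stop]  node(7,1) S=50.7000 payoff=94.6500 vs cont=93.0755 → 94.6500 [stop]  node(7,2) S=73.8234 payoff=71.5266 vs cont=69.9520 → 71.5266 [stop]  node(7,3) S=107.4930 payoff=37.8570 vs cont=36.2824 → 37.8570 [stop]  node(7,4) S=156.5188 payoff=0.0000 vs cont=8.0115 → 8.0115 [wait]  node(7,5) S=227.9045 payoff=0.0000 vs cont=0.0000 → 0.0000 [wait]  node(7,6) S=331.8480 payoff=0.0000 vs cont=0.0000 → 0.0000 [wait]  node(7,7) S=483.1984 payoff=0.0000 vs cont=0.0000 → 0.0000 [wait]  ⇒ S*(7)=107.4930
t_6: node(6,0) S=42.0160 payoff=103.3340 vs cont=101.7595 → 103.3340 [stop]  node(6,1) S=61.1788 payoff=84.1712 vs cont=82.5967 → 84.1712 [stop]  node(6,2) S=89.0814 payoff=56.2686 vs cont=54.6940 → 56.2686 [stop]  node(6,3) S=129.7100 payoff=15.6400 vs cont=23.2130 → 23.2130 [wait]  node(6,4) S=188.8686 payoff=0.0000 vs cont=4.1039 → 4.1039 [wait]  node(6,5) S=275.0085 payoff=0.0000 vs cont=0.0000 → 0.0000 [wait]  node(6,6) S=400.4353 payoff=0.0000 vs cont=0.0000 → 0.0000 [wait]  ⇒ S*(6)=89.0814
t_5: node(5,0) S=50.7000 payoff=94.6500 vs cont=93.0755 → 94.6500 [stop]  node(5,1) S=73.8234 payoff=71.5266 vs cont=69.9520 → 71.5266 [stop]  node(5,2) S=107.4930 payoff=37.8570 vs cont=39.8941 → 39.8941 [wait]  node(5,3) S=156.5188 payoff=0.0000 vs cont=13.8480 → 13.8480 [wait]  node(5,4) S=227.9045 payoff=0.0000 vs cont=2.1022 → 2.1022 [wait]  node(5,5) S=331.8480 payoff=0.0000 vs cont=0.0000 → 0.0000 [wait]  ⇒ S*(5)=73.8234
t_4: node(4,0) S=61.1788 payoff=84.1712 vs cont=82.5967 → 84.1712 [stop]  node(4,1) S=89.0814 payoff=56.2686 vs cont=55.6656 → 56.2686 [stop]  node(4,2) S=129.7100 payoff=15.6400 vs cont=27.0400 → 27.0400 [wait]  node(4,3) S=188.8686 payoff=0.0000 vs cont=8.0962 → 8.0962 [wait]  node(4,4) S=275.0085 payoff=0.0000 vs cont=1.0768 → 1.0768 [wait]  ⇒ S*(4)=89.0814
t_3: node(3,0) S=73.8234 payoff=71.5266 vs cont=69.9520 → 71.5266 [stop]  node(3,1) S=107.4930 payoff=37.8570 vs cont=41.7193 → 41.7193 [wait]  node(3,2) S=156.5188 payoff=0.0000 vs cont=17.7124 → 17.7124 [wait]  node(3,3) S=227.9045 payoff=0.0000 vs cont=4.6608 → 4.6608 [wait]  ⇒ S*(3)=73.8234
t_2: node(2,0) S=89.0814 payoff=56.2686 vs cont=56.5360 → 56.5360 [wait]  node(2,1) S=129.7100 payoff=15.6400 vs cont=29.8179 → 29.8179 [wait]  node(2,2) S=188.8686 payoff=0.0000 vs cont=11.2959 → 11.2959 [wait]  ⇒ S*(2)=-
t_1: node(1,0) S=107.4930 payoff=37.8570 vs cont=43.1812 → 43.1812 [wait]  node(1,1) S=156.5188 payoff=0.0000 vs cont=20.6614 → 20.6614 [wait]  ⇒ S*(1)=-
t_0: node(0,0) S=129.7100 payoff=15.6400 vs cont=31.9732 → 31.9732 [wait]  ⇒ S*(0)=-

price = 31.9732
boundary = - - - 73.8234 89.0814 73.8234 89.0814 107.4930
tree:
31.9732
43.1812 20.6614
56.5360 29.8179 11.2959
71.5266 41.7193 17.7124 4.6608
84.1712 56.2686 27.0400 8.0962 1.0768
94.6500 71.5266 39.8941 13.8480 2.1022 0.0000
103.3340 84.1712 56.2686 23.2130 4.1039 0.0000 0.0000
110.5306 94.6500 71.5266 37.8570 8.0115 0.0000 0.0000 0.0000
116.4945 103.3340 84.1712 56.2686 15.6400 0.0000 0.0000 0.0000 0.0000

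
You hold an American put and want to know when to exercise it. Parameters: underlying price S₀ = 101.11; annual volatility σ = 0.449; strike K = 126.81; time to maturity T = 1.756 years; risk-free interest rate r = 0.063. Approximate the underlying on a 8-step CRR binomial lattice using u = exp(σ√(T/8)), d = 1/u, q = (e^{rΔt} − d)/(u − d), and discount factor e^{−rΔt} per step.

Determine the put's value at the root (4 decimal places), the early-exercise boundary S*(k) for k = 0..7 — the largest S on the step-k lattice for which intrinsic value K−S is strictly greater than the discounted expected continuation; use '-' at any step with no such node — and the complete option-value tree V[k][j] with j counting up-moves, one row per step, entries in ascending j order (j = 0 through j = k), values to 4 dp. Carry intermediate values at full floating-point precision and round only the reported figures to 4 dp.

Δt=0.21950, u=1.23412, d=0.81029, q=0.48046, disc=e^(-rΔt)=0.98627
k=8 terminal: V=max(K-S,0) → 108.0200 98.1917 83.2226 60.4238 25.7000 0.0000 0.0000 0.0000 0.0000
k=7: j=0 S=23.1892 intr=103.6208 cont=101.8793 V=103.6208[EX]; j=1 S=35.3185 intr=91.4915 cont=89.7499 V=91.4915[EX]; j=2 S=53.7922 intr=73.0178 cont=71.2763 V=73.0178[EX]; j=3 S=81.9287 intr=44.8813 cont=43.1398 V=44.8813[EX]; j=4 S=124.7821 intr=2.0279 cont=13.1689 V=13.1689[hold]; j=5 S=190.0505 intr=0.0000 cont=0.0000 V=0.0000[hold]; j=6 S=289.4580 intr=0.0000 cont=0.0000 V=0.0000[hold]; j=7 S=440.8614 intr=0.0000 cont=0.0000 V=0.0000[hold]  S*(7)=81.9287
k=6: j=0 S=28.6183 intr=98.1917 cont=96.4501 V=98.1917[EX]; j=1 S=43.5874 intr=83.2226 cont=81.4811 V=83.2226[EX]; j=2 S=66.3862 intr=60.4238 cont=58.6823 V=60.4238[EX]; j=3 S=101.1100 intr=25.7000 cont=29.2377 V=29.2377[hold]; j=4 S=153.9964 intr=0.0000 cont=6.7478 V=6.7478[hold]; j=5 S=234.5456 intr=0.0000 cont=0.0000 V=0.0000[hold]; j=6 S=357.2266 intr=0.0000 cont=0.0000 V=0.0000[hold]  S*(6)=66.3862
k=5: j=0 S=35.3185 intr=91.4915 cont=89.7499 V=91.4915[EX]; j=1 S=53.7922 intr=73.0178 cont=71.2763 V=73.0178[EX]; j=2 S=81.9287 intr=44.8813 cont=44.8162 V=44.8813[EX]; j=3 S=124.7821 intr=2.0279 cont=18.1792 V=18.1792[hold]; j=4 S=190.0505 intr=0.0000 cont=3.4576 V=3.4576[hold]; j=5 S=289.4580 intr=0.0000 cont=0.0000 V=0.0000[hold]  S*(5)=81.9287
k=4: j=0 S=43.5874 intr=83.2226 cont=81.4811 V=83.2226[EX]; j=1 S=66.3862 intr=60.4238 cont=58.6823 V=60.4238[EX]; j=2 S=101.1100 intr=25.7000 cont=31.6119 V=31.6119[hold]; j=3 S=153.9964 intr=0.0000 cont=10.9536 V=10.9536[hold]; j=4 S=234.5456 intr=0.0000 cont=1.7717 V=1.7717[hold]  S*(4)=66.3862
k=3: j=0 S=53.7922 intr=73.0178 cont=71.2763 V=73.0178[EX]; j=1 S=81.9287 intr=44.8813 cont=45.9412 V=45.9412[hold]; j=2 S=124.7821 intr=2.0279 cont=21.3886 V=21.3886[hold]; j=3 S=190.0505 intr=0.0000 cont=6.4523 V=6.4523[hold]  S*(3)=53.7922
k=2: j=0 S=66.3862 intr=60.4238 cont=59.1846 V=60.4238[EX]; j=1 S=101.1100 intr=25.7000 cont=33.6758 V=33.6758[hold]; j=2 S=153.9964 intr=0.0000 cont=14.0172 V=14.0172[hold]  S*(2)=66.3862
k=1: j=0 S=81.9287 intr=44.8813 cont=46.9192 V=46.9192[hold]; j=1 S=124.7821 intr=2.0279 cont=23.8979 V=23.8979[hold]  S*(1)=-
k=0: j=0 S=101.1100 intr=25.7000 cont=35.3660 V=35.3660[hold]  S*(0)=-

price = 35.3660
boundary = - - 66.3862 53.7922 66.3862 81.9287 66.3862 81.9287
tree:
35.3660
46.9192 23.8979
60.4238 33.6758 14.0172
73.0178 45.9412 21.3886 6.4523
83.2226 60.4238 31.6119 10.9536 1.7717
91.4915 73.0178 44.8813 18.1792 3.4576 0.0000
98.1917 83.2226 60.4238 29.2377 6.7478 0.0000 0.0000
103.6208 91.4915 73.0178 44.8813 13.1689 0.0000 0.0000 0.0000
108.0200 98.1917 83.2226 60.4238 25.7000 0.0000 0.0000 0.0000 0.0000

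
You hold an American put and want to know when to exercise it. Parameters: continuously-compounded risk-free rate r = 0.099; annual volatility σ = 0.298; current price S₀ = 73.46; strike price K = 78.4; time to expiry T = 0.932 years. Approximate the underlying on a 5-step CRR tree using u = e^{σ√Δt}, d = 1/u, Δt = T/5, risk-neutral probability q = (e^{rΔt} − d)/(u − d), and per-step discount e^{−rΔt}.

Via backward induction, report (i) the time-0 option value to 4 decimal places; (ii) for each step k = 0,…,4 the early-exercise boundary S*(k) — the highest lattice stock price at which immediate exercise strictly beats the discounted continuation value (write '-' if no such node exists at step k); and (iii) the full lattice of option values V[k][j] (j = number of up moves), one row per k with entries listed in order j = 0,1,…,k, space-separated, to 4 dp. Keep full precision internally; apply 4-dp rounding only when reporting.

params: Δt=0.18640 u=1.13730 d=0.87927 q=0.54006 e^(-rΔt)=0.98172
t_5 payoffs: 39.7925 28.4629 13.8085 0.0000 0.0000 0.0000
t_4: node(4,0) S=43.9084 payoff=34.4916 vs cont=33.0581 → 34.4916 [stop]  node(4,1) S=56.7936 payoff=21.6064 vs cont=20.1729 → 21.6064 [stop]  node(4,2) S=73.4600 payoff=4.9400 vs cont=6.2350 → 6.2350 [wait]  node(4,3) S=95.0173 payoff=0.0000 vs cont=0.0000 → 0.0000 [wait]  node(4,4) S=122.9006 payoff=0.0000 vs cont=0.0000 → 0.0000 [wait]  ⇒ S*(4)=56.7936
t_3: node(3,0) S=49.9371 payoff=28.4629 vs cont=27.0294 → 28.4629 [stop]  node(3,1) S=64.5915 payoff=13.8085 vs cont=13.0616 → 13.8085 [stop]  node(3,2) S=83.5462 payoff=0.0000 vs cont=2.8153 → 2.8153 [wait]  node(3,3) S=108.0633 payoff=0.0000 vs cont=0.0000 → 0.0000 [wait]  ⇒ S*(3)=64.5915
t_2: node(2,0) S=56.7936 payoff=21.6064 vs cont=20.1729 → 21.6064 [stop]  node(2,1) S=73.4600 payoff=4.9400 vs cont=7.7276 → 7.7276 [wait]  node(2,2) S=95.0173 payoff=0.0000 vs cont=1.2712 → 1.2712 [wait]  ⇒ S*(2)=56.7936
t_1: node(1,0) S=64.5915 payoff=13.8085 vs cont=13.8530 → 13.8530 [wait]  node(1,1) S=83.5462 payoff=0.0000 vs cont=4.1632 → 4.1632 [wait]  ⇒ S*(1)=-
t_0: node(0,0) S=73.4600 payoff=4.9400 vs cont=8.4623 → 8.4623 [wait]  ⇒ S*(0)=-

price = 8.4623
boundary = - - 56.7936 64.5915 56.7936
tree:
8.4623
13.8530 4.1632
21.6064 7.7276 1.2712
28.4629 13.8085 2.8153 0.0000
34.4916 21.6064 6.2350 0.0000 0.0000
39.7925 28.4629 13.8085 0.0000 0.0000 0.0000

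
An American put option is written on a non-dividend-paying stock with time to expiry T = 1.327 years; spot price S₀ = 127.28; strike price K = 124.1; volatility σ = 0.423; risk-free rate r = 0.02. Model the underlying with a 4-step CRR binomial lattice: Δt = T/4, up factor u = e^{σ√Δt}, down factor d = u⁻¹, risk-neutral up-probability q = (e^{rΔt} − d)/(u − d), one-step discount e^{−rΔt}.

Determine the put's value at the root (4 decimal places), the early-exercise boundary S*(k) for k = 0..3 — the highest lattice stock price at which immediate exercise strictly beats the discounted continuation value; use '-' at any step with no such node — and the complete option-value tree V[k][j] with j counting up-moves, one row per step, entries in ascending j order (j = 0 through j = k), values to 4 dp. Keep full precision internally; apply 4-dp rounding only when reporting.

Δt=0.33175, u=1.27588, d=0.78377, q=0.45292, disc=e^(-rΔt)=0.99339
k=4 terminal: V=max(K-S,0) → 76.0695 45.9123 0.0000 0.0000 0.0000
k=3: j=0 S=61.2813 intr=62.8187 cont=61.9981 V=62.8187[EX]; j=1 S=99.7584 intr=24.3416 cont=24.9517 V=24.9517[hold]; j=2 S=162.3944 intr=0.0000 cont=0.0000 V=0.0000[hold]; j=3 S=264.3581 intr=0.0000 cont=0.0000 V=0.0000[hold]  S*(3)=61.2813
k=2: j=0 S=78.1877 intr=45.9123 cont=45.3661 V=45.9123[EX]; j=1 S=127.2800 intr=0.0000 cont=13.5604 V=13.5604[hold]; j=2 S=207.1962 intr=0.0000 cont=0.0000 V=0.0000[hold]  S*(2)=78.1877
k=1: j=0 S=99.7584 intr=24.3416 cont=31.0528 V=31.0528[hold]; j=1 S=162.3944 intr=0.0000 cont=7.3696 V=7.3696[hold]  S*(1)=-
k=0: j=0 S=127.2800 intr=0.0000 cont=20.1919 V=20.1919[hold]  S*(0)=-

price = 20.1919
boundary = - - 78.1877 61.2813
tree:
20.1919
31.0528 7.3696
45.9123 13.5604 0.0000
62.8187 24.9517 0.0000 0.0000
76.0695 45.9123 0.0000 0.0000 0.0000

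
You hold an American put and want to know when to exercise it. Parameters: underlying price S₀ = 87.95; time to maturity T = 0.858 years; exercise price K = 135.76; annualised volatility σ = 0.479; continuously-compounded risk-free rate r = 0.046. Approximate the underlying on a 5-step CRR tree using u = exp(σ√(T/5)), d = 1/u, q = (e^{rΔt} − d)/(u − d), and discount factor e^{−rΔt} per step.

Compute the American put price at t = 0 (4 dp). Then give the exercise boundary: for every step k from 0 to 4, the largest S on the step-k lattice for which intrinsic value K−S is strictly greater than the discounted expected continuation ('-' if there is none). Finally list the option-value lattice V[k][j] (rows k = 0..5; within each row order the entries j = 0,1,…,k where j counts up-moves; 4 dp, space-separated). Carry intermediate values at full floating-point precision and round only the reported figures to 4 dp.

price = 49.7884
boundary = - 72.1209 59.1408 72.1209 87.9500
tree:
49.7884
63.6391 35.0332
76.6192 48.4250 20.5459
87.2633 63.6391 32.1118 7.8704
95.9916 76.6192 47.8100 14.9786 0.0000
103.1490 87.2633 63.6391 28.5068 0.0000 0.0000

params: Δt=0.17160 u=1.21948 d=0.82002 q=0.47040 e^(-rΔt)=0.99214
t_5 payoffs: 103.1490 87.2633 63.6391 28.5068 0.0000 0.0000
t_4: node(4,0) S=39.7684 payoff=95.9916 vs cont=94.9242 → 95.9916 [stop]  node(4,1) S=59.1408 payoff=76.6192 vs cont=75.5518 → 76.6192 [stop]  node(4,2) S=87.9500 payoff=47.8100 vs cont=46.7426 → 47.8100 [stop]  node(4,3) S=130.7931 payoff=4.9669 vs cont=14.9786 → 14.9786 [wait]  node(4,4) S=194.5063 payoff=0.0000 vs cont=0.0000 → 0.0000 [wait]  ⇒ S*(4)=87.9500
t_3: node(3,0) S=48.4967 payoff=87.2633 vs cont=86.1958 → 87.2633 [stop]  node(3,1) S=72.1209 payoff=63.6391 vs cont=62.5716 → 63.6391 [stop]  node(3,2) S=107.2532 payoff=28.5068 vs cont=32.1118 → 32.1118 [wait]  node(3,3) S=159.4994 payoff=0.0000 vs cont=7.8704 → 7.8704 [wait]  ⇒ S*(3)=72.1209
t_2: node(2,0) S=59.1408 payoff=76.6192 vs cont=75.5518 → 76.6192 [stop]  node(2,1) S=87.9500 payoff=47.8100 vs cont=48.4250 → 48.4250 [wait]  node(2,2) S=130.7931 payoff=4.9669 vs cont=20.5459 → 20.5459 [wait]  ⇒ S*(2)=59.1408
t_1: node(1,0) S=72.1209 payoff=63.6391 vs cont=62.8587 → 63.6391 [stop]  node(1,1) S=107.2532 payoff=28.5068 vs cont=35.0332 → 35.0332 [wait]  ⇒ S*(1)=72.1209
t_0: node(0,0) S=87.9500 payoff=47.8100 vs cont=49.7884 → 49.7884 [wait]  ⇒ S*(0)=-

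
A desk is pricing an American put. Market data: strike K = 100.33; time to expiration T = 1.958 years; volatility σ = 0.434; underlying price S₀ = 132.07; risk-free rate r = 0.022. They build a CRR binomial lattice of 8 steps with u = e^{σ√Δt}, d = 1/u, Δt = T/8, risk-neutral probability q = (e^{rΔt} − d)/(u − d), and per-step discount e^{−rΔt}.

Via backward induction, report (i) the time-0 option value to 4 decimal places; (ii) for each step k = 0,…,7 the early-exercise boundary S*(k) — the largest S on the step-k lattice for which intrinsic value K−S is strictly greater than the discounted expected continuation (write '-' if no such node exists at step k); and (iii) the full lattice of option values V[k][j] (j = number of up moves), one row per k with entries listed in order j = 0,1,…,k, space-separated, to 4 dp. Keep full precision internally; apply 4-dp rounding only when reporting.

price = 13.5867
boundary = - - - - - 45.1407 55.9520 69.3526
tree:
13.5867
19.1258 7.2180
26.2336 10.9733 2.8768
34.9036 16.3235 4.7965 0.6481
44.8085 23.6400 7.8920 1.2045 0.0000
55.1893 33.1006 12.7676 2.2384 0.0000 0.0000
63.9115 44.3780 20.1981 4.1599 0.0000 0.0000 0.0000
70.9485 55.1893 30.9774 7.7309 0.0000 0.0000 0.0000 0.0000
76.6257 63.9115 44.3780 14.3673 0.0000 0.0000 0.0000 0.0000 0.0000

Δt=0.24475  u=1.23950  d=0.80678  q=0.45900  discount=0.99463
step 8 (expiry): payoffs max(K−S,0) = 76.6257 63.9115 44.3780 14.3673 0.0000 0.0000 0.0000 0.0000 0.0000
step 7: (k=7,j=0): S=29.3815, (K−S)⁺=70.9485, hold=70.4097 ⇒ V=70.9485 exercise | (k=7,j=1): S=45.1407, (K−S)⁺=55.1893, hold=54.6505 ⇒ V=55.1893 exercise | (k=7,j=2): S=69.3526, (K−S)⁺=30.9774, hold=30.4386 ⇒ V=30.9774 exercise | (k=7,j=3): S=106.5509, (K−S)⁺=0.0000, hold=7.7309 ⇒ V=7.7309 continue | (k=7,j=4): S=163.7010, (K−S)⁺=0.0000, hold=0.0000 ⇒ V=0.0000 continue | (k=7,j=5): S=251.5044, (K−S)⁺=0.0000, hold=0.0000 ⇒ V=0.0000 continue | (k=7,j=6): S=386.4023, (K−S)⁺=0.0000, hold=0.0000 ⇒ V=0.0000 continue | (k=7,j=7): S=593.6548, (K−S)⁺=0.0000, hold=0.0000 ⇒ V=0.0000 continue  boundary S*=69.3526
step 6: (k=6,j=0): S=36.4185, (K−S)⁺=63.9115, hold=63.3728 ⇒ V=63.9115 exercise | (k=6,j=1): S=55.9520, (K−S)⁺=44.3780, hold=43.8392 ⇒ V=44.3780 exercise | (k=6,j=2): S=85.9627, (K−S)⁺=14.3673, hold=20.1981 ⇒ V=20.1981 continue | (k=6,j=3): S=132.0700, (K−S)⁺=0.0000, hold=4.1599 ⇒ V=4.1599 continue | (k=6,j=4): S=202.9076, (K−S)⁺=0.0000, hold=0.0000 ⇒ V=0.0000 continue | (k=6,j=5): S=311.7401, (K−S)⁺=0.0000, hold=0.0000 ⇒ V=0.0000 continue | (k=6,j=6): S=478.9463, (K−S)⁺=0.0000, hold=0.0000 ⇒ V=0.0000 continue  boundary S*=55.9520
step 5: (k=5,j=0): S=45.1407, (K−S)⁺=55.1893, hold=54.6505 ⇒ V=55.1893 exercise | (k=5,j=1): S=69.3526, (K−S)⁺=30.9774, hold=33.1006 ⇒ V=33.1006 continue | (k=5,j=2): S=106.5509, (K−S)⁺=0.0000, hold=12.7676 ⇒ V=12.7676 continue | (k=5,j=3): S=163.7010, (K−S)⁺=0.0000, hold=2.2384 ⇒ V=2.2384 continue | (k=5,j=4): S=251.5044, (K−S)⁺=0.0000, hold=0.0000 ⇒ V=0.0000 continue | (k=5,j=5): S=386.4023, (K−S)⁺=0.0000, hold=0.0000 ⇒ V=0.0000 continue  boundary S*=45.1407
step 4: (k=4,j=0): S=55.9520, (K−S)⁺=44.3780, hold=44.8085 ⇒ V=44.8085 continue | (k=4,j=1): S=85.9627, (K−S)⁺=14.3673, hold=23.6400 ⇒ V=23.6400 continue | (k=4,j=2): S=132.0700, (K−S)⁺=0.0000, hold=7.8920 ⇒ V=7.8920 continue | (k=4,j=3): S=202.9076, (K−S)⁺=0.0000, hold=1.2045 ⇒ V=1.2045 continue | (k=4,j=4): S=311.7401, (K−S)⁺=0.0000, hold=0.0000 ⇒ V=0.0000 continue  boundary S*=-
step 3: (k=3,j=0): S=69.3526, (K−S)⁺=30.9774, hold=34.9036 ⇒ V=34.9036 continue | (k=3,j=1): S=106.5509, (K−S)⁺=0.0000, hold=16.3235 ⇒ V=16.3235 continue | (k=3,j=2): S=163.7010, (K−S)⁺=0.0000, hold=4.7965 ⇒ V=4.7965 continue | (k=3,j=3): S=251.5044, (K−S)⁺=0.0000, hold=0.6481 ⇒ V=0.6481 continue  boundary S*=-
step 2: (k=2,j=0): S=85.9627, (K−S)⁺=14.3673, hold=26.2336 ⇒ V=26.2336 continue | (k=2,j=1): S=132.0700, (K−S)⁺=0.0000, hold=10.9733 ⇒ V=10.9733 continue | (k=2,j=2): S=202.9076, (K−S)⁺=0.0000, hold=2.8768 ⇒ V=2.8768 continue  boundary S*=-
step 1: (k=1,j=0): S=106.5509, (K−S)⁺=0.0000, hold=19.1258 ⇒ V=19.1258 continue | (k=1,j=1): S=163.7010, (K−S)⁺=0.0000, hold=7.2180 ⇒ V=7.2180 continue  boundary S*=-
step 0: (k=0,j=0): S=132.0700, (K−S)⁺=0.0000, hold=13.5867 ⇒ V=13.5867 continue  boundary S*=-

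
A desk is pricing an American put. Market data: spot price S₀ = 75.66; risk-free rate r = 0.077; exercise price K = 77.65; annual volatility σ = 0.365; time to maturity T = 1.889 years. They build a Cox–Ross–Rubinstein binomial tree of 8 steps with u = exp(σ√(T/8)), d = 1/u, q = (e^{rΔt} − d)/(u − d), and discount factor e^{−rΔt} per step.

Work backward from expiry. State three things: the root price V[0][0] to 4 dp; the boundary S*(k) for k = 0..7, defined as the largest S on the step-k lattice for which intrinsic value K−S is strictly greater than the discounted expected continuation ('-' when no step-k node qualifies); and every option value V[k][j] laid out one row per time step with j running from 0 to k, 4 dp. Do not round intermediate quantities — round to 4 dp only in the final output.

price = 11.7467
boundary = - - 53.0653 44.4409 53.0653 44.4409 53.0653 63.3634
tree:
11.7467
17.2709 6.8048
24.5847 10.7902 3.1792
33.2091 16.5963 5.5400 1.0007
40.4319 24.5847 9.4358 1.9557 0.1091
46.4807 33.2091 15.5787 3.8094 0.2255 0.0000
51.5465 40.4319 24.5847 7.3928 0.4660 0.0000 0.0000
55.7890 46.4807 33.2091 14.2866 0.9629 0.0000 0.0000 0.0000
59.3419 51.5465 40.4319 24.5847 1.9900 0.0000 0.0000 0.0000 0.0000

Δt=0.23613, u=1.19406, d=0.83748, q=0.50723, disc=e^(-rΔt)=0.98198
k=8 terminal: V=max(K-S,0) → 59.3419 51.5465 40.4319 24.5847 1.9900 0.0000 0.0000 0.0000 0.0000
k=7: j=0 S=21.8610 intr=55.7890 cont=54.3899 V=55.7890[EX]; j=1 S=31.1693 intr=46.4807 cont=45.0817 V=46.4807[EX]; j=2 S=44.4409 intr=33.2091 cont=31.8101 V=33.2091[EX]; j=3 S=63.3634 intr=14.2866 cont=12.8876 V=14.2866[EX]; j=4 S=90.3429 intr=0.0000 cont=0.9629 V=0.9629[hold]; j=5 S=128.8102 intr=0.0000 cont=0.0000 V=0.0000[hold]; j=6 S=183.6563 intr=0.0000 cont=0.0000 V=0.0000[hold]; j=7 S=261.8555 intr=0.0000 cont=0.0000 V=0.0000[hold]  S*(7)=63.3634
k=6: j=0 S=26.1035 intr=51.5465 cont=50.1474 V=51.5465[EX]; j=1 S=37.2181 intr=40.4319 cont=39.0328 V=40.4319[EX]; j=2 S=53.0653 intr=24.5847 cont=23.1857 V=24.5847[EX]; j=3 S=75.6600 intr=1.9900 cont=7.3928 V=7.3928[hold]; j=4 S=107.8753 intr=0.0000 cont=0.4660 V=0.4660[hold]; j=5 S=153.8077 intr=0.0000 cont=0.0000 V=0.0000[hold]; j=6 S=219.2976 intr=0.0000 cont=0.0000 V=0.0000[hold]  S*(6)=53.0653
k=5: j=0 S=31.1693 intr=46.4807 cont=45.0817 V=46.4807[EX]; j=1 S=44.4409 intr=33.2091 cont=31.8101 V=33.2091[EX]; j=2 S=63.3634 intr=14.2866 cont=15.5787 V=15.5787[hold]; j=3 S=90.3429 intr=0.0000 cont=3.8094 V=3.8094[hold]; j=4 S=128.8102 intr=0.0000 cont=0.2255 V=0.2255[hold]; j=5 S=183.6563 intr=0.0000 cont=0.0000 V=0.0000[hold]  S*(5)=44.4409
k=4: j=0 S=37.2181 intr=40.4319 cont=39.0328 V=40.4319[EX]; j=1 S=53.0653 intr=24.5847 cont=23.8292 V=24.5847[EX]; j=2 S=75.6600 intr=1.9900 cont=9.4358 V=9.4358[hold]; j=3 S=107.8753 intr=0.0000 cont=1.9557 V=1.9557[hold]; j=4 S=153.8077 intr=0.0000 cont=0.1091 V=0.1091[hold]  S*(4)=53.0653
k=3: j=0 S=44.4409 intr=33.2091 cont=31.8101 V=33.2091[EX]; j=1 S=63.3634 intr=14.2866 cont=16.5963 V=16.5963[hold]; j=2 S=90.3429 intr=0.0000 cont=5.5400 V=5.5400[hold]; j=3 S=128.8102 intr=0.0000 cont=1.0007 V=1.0007[hold]  S*(3)=44.4409
k=2: j=0 S=53.0653 intr=24.5847 cont=24.3361 V=24.5847[EX]; j=1 S=75.6600 intr=1.9900 cont=10.7902 V=10.7902[hold]; j=2 S=107.8753 intr=0.0000 cont=3.1792 V=3.1792[hold]  S*(2)=53.0653
k=1: j=0 S=63.3634 intr=14.2866 cont=17.2709 V=17.2709[hold]; j=1 S=90.3429 intr=0.0000 cont=6.8048 V=6.8048[hold]  S*(1)=-
k=0: j=0 S=75.6600 intr=1.9900 cont=11.7467 V=11.7467[hold]  S*(0)=-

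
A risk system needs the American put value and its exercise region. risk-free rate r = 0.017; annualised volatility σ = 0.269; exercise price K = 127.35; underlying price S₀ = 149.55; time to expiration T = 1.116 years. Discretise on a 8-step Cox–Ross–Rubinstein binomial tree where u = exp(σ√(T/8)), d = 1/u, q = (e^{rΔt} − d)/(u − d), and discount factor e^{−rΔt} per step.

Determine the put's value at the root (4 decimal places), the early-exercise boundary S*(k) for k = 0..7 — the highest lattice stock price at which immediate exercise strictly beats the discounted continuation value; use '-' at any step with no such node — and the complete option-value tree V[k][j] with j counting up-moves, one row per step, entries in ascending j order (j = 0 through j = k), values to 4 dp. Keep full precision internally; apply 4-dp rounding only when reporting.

Δt=0.13950  u=1.10569  d=0.90441  q=0.48670  discount=0.99763
step 8 (expiry): payoffs max(K−S,0) = 60.4054 45.5067 27.2922 5.0240 0.0000 0.0000 0.0000 0.0000 0.0000
step 7: (k=7,j=0): S=74.0200, (K−S)⁺=53.3300, hold=53.0283 ⇒ V=53.3300 exercise | (k=7,j=1): S=90.4934, (K−S)⁺=36.8566, hold=36.5549 ⇒ V=36.8566 exercise | (k=7,j=2): S=110.6330, (K−S)⁺=16.7170, hold=16.4153 ⇒ V=16.7170 exercise | (k=7,j=3): S=135.2548, (K−S)⁺=0.0000, hold=2.5727 ⇒ V=2.5727 continue | (k=7,j=4): S=165.3561, (K−S)⁺=0.0000, hold=0.0000 ⇒ V=0.0000 continue | (k=7,j=5): S=202.1566, (K−S)⁺=0.0000, hold=0.0000 ⇒ V=0.0000 continue | (k=7,j=6): S=247.1472, (K−S)⁺=0.0000, hold=0.0000 ⇒ V=0.0000 continue | (k=7,j=7): S=302.1506, (K−S)⁺=0.0000, hold=0.0000 ⇒ V=0.0000 continue  boundary S*=110.6330
step 6: (k=6,j=0): S=81.8433, (K−S)⁺=45.5067, hold=45.2050 ⇒ V=45.5067 exercise | (k=6,j=1): S=100.0578, (K−S)⁺=27.2922, hold=26.9905 ⇒ V=27.2922 exercise | (k=6,j=2): S=122.3260, (K−S)⁺=5.0240, hold=9.8097 ⇒ V=9.8097 continue | (k=6,j=3): S=149.5500, (K−S)⁺=0.0000, hold=1.3175 ⇒ V=1.3175 continue | (k=6,j=4): S=182.8328, (K−S)⁺=0.0000, hold=0.0000 ⇒ V=0.0000 continue | (k=6,j=5): S=223.5228, (K−S)⁺=0.0000, hold=0.0000 ⇒ V=0.0000 continue | (k=6,j=6): S=273.2685, (K−S)⁺=0.0000, hold=0.0000 ⇒ V=0.0000 continue  boundary S*=100.0578
step 5: (k=5,j=0): S=90.4934, (K−S)⁺=36.8566, hold=36.5549 ⇒ V=36.8566 exercise | (k=5,j=1): S=110.6330, (K−S)⁺=16.7170, hold=18.7390 ⇒ V=18.7390 continue | (k=5,j=2): S=135.2548, (K−S)⁺=0.0000, hold=5.6631 ⇒ V=5.6631 continue | (k=5,j=3): S=165.3561, (K−S)⁺=0.0000, hold=0.6746 ⇒ V=0.6746 continue | (k=5,j=4): S=202.1566, (K−S)⁺=0.0000, hold=0.0000 ⇒ V=0.0000 continue | (k=5,j=5): S=247.1472, (K−S)⁺=0.0000, hold=0.0000 ⇒ V=0.0000 continue  boundary S*=90.4934
step 4: (k=4,j=0): S=100.0578, (K−S)⁺=27.2922, hold=27.9723 ⇒ V=27.9723 continue | (k=4,j=1): S=122.3260, (K−S)⁺=5.0240, hold=12.3456 ⇒ V=12.3456 continue | (k=4,j=2): S=149.5500, (K−S)⁺=0.0000, hold=3.2275 ⇒ V=3.2275 continue | (k=4,j=3): S=182.8328, (K−S)⁺=0.0000, hold=0.3455 ⇒ V=0.3455 continue | (k=4,j=4): S=223.5228, (K−S)⁺=0.0000, hold=0.0000 ⇒ V=0.0000 continue  boundary S*=-
step 3: (k=3,j=0): S=110.6330, (K−S)⁺=16.7170, hold=20.3186 ⇒ V=20.3186 continue | (k=3,j=1): S=135.2548, (K−S)⁺=0.0000, hold=7.8891 ⇒ V=7.8891 continue | (k=3,j=2): S=165.3561, (K−S)⁺=0.0000, hold=1.8205 ⇒ V=1.8205 continue | (k=3,j=3): S=202.1566, (K−S)⁺=0.0000, hold=0.1769 ⇒ V=0.1769 continue  boundary S*=-
step 2: (k=2,j=0): S=122.3260, (K−S)⁺=5.0240, hold=14.2354 ⇒ V=14.2354 continue | (k=2,j=1): S=149.5500, (K−S)⁺=0.0000, hold=4.9238 ⇒ V=4.9238 continue | (k=2,j=2): S=182.8328, (K−S)⁺=0.0000, hold=1.0182 ⇒ V=1.0182 continue  boundary S*=-
step 1: (k=1,j=0): S=135.2548, (K−S)⁺=0.0000, hold=9.6805 ⇒ V=9.6805 continue | (k=1,j=1): S=165.3561, (K−S)⁺=0.0000, hold=3.0158 ⇒ V=3.0158 continue  boundary S*=-
step 0: (k=0,j=0): S=149.5500, (K−S)⁺=0.0000, hold=6.4215 ⇒ V=6.4215 continue  boundary S*=-

price = 6.4215
boundary = - - - - - 90.4934 100.0578 110.6330
tree:
6.4215
9.6805 3.0158
14.2354 4.9238 1.0182
20.3186 7.8891 1.8205 0.1769
27.9723 12.3456 3.2275 0.3455 0.0000
36.8566 18.7390 5.6631 0.6746 0.0000 0.0000
45.5067 27.2922 9.8097 1.3175 0.0000 0.0000 0.0000
53.3300 36.8566 16.7170 2.5727 0.0000 0.0000 0.0000 0.0000
60.4054 45.5067 27.2922 5.0240 0.0000 0.0000 0.0000 0.0000 0.0000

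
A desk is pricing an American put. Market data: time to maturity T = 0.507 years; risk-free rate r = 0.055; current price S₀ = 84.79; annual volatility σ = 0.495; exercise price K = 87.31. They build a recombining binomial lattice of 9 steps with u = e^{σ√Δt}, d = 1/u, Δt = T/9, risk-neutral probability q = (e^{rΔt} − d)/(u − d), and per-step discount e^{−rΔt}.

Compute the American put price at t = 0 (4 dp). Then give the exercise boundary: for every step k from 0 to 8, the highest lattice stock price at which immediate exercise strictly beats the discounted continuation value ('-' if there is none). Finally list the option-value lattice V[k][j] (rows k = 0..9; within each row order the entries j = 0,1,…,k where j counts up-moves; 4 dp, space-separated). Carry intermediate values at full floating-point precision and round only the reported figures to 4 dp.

Δt=0.05633, u=1.12467, d=0.88915, q=0.48384, disc=e^(-rΔt)=0.99691
k=9 terminal: V=max(K-S,0) → 57.8569 50.0555 40.1878 27.7063 11.9188 0.0000 0.0000 0.0000 0.0000 0.0000
k=8: j=0 S=33.1249 intr=54.1851 cont=53.9150 V=54.1851[EX]; j=1 S=41.8989 intr=45.4111 cont=45.1410 V=45.4111[EX]; j=2 S=52.9968 intr=34.3132 cont=34.0431 V=34.3132[EX]; j=3 S=67.0343 intr=20.2757 cont=20.0056 V=20.2757[EX]; j=4 S=84.7900 intr=2.5200 cont=6.1330 V=6.1330[hold]; j=5 S=107.2487 intr=0.0000 cont=0.0000 V=0.0000[hold]; j=6 S=135.6562 intr=0.0000 cont=0.0000 V=0.0000[hold]; j=7 S=171.5880 intr=0.0000 cont=0.0000 V=0.0000[hold]; j=8 S=217.0374 intr=0.0000 cont=0.0000 V=0.0000[hold]  S*(8)=67.0343
k=7: j=0 S=37.2545 intr=50.0555 cont=49.7854 V=50.0555[EX]; j=1 S=47.1222 intr=40.1878 cont=39.9177 V=40.1878[EX]; j=2 S=59.6037 intr=27.7063 cont=27.4362 V=27.7063[EX]; j=3 S=75.3912 intr=11.9188 cont=13.3913 V=13.3913[hold]; j=4 S=95.3605 intr=0.0000 cont=3.1558 V=3.1558[hold]; j=5 S=120.6190 intr=0.0000 cont=0.0000 V=0.0000[hold]; j=6 S=152.5679 intr=0.0000 cont=0.0000 V=0.0000[hold]; j=7 S=192.9793 intr=0.0000 cont=0.0000 V=0.0000[hold]  S*(7)=59.6037
k=6: j=0 S=41.8989 intr=45.4111 cont=45.1410 V=45.4111[EX]; j=1 S=52.9968 intr=34.3132 cont=34.0431 V=34.3132[EX]; j=2 S=67.0343 intr=20.2757 cont=20.7159 V=20.7159[hold]; j=3 S=84.7900 intr=2.5200 cont=8.4129 V=8.4129[hold]; j=4 S=107.2487 intr=0.0000 cont=1.6239 V=1.6239[hold]; j=5 S=135.6562 intr=0.0000 cont=0.0000 V=0.0000[hold]; j=6 S=171.5880 intr=0.0000 cont=0.0000 V=0.0000[hold]  S*(6)=52.9968
k=5: j=0 S=47.1222 intr=40.1878 cont=39.9177 V=40.1878[EX]; j=1 S=59.6037 intr=27.7063 cont=27.6485 V=27.7063[EX]; j=2 S=75.3912 intr=11.9188 cont=14.7176 V=14.7176[hold]; j=3 S=95.3605 intr=0.0000 cont=5.1122 V=5.1122[hold]; j=4 S=120.6190 intr=0.0000 cont=0.8356 V=0.8356[hold]; j=5 S=152.5679 intr=0.0000 cont=0.0000 V=0.0000[hold]  S*(5)=59.6037
k=4: j=0 S=52.9968 intr=34.3132 cont=34.0431 V=34.3132[EX]; j=1 S=67.0343 intr=20.2757 cont=21.3556 V=21.3556[hold]; j=2 S=84.7900 intr=2.5200 cont=10.0390 V=10.0390[hold]; j=3 S=107.2487 intr=0.0000 cont=3.0336 V=3.0336[hold]; j=4 S=135.6562 intr=0.0000 cont=0.4300 V=0.4300[hold]  S*(4)=52.9968
k=3: j=0 S=59.6037 intr=27.7063 cont=27.9570 V=27.9570[hold]; j=1 S=75.3912 intr=11.9188 cont=15.8310 V=15.8310[hold]; j=2 S=95.3605 intr=0.0000 cont=6.6290 V=6.6290[hold]; j=3 S=120.6190 intr=0.0000 cont=1.7684 V=1.7684[hold]  S*(3)=-
k=2: j=0 S=67.0343 intr=20.2757 cont=22.0217 V=22.0217[hold]; j=1 S=84.7900 intr=2.5200 cont=11.3435 V=11.3435[hold]; j=2 S=107.2487 intr=0.0000 cont=4.2640 V=4.2640[hold]  S*(2)=-
k=1: j=0 S=75.3912 intr=11.9188 cont=16.8030 V=16.8030[hold]; j=1 S=95.3605 intr=0.0000 cont=7.8937 V=7.8937[hold]  S*(1)=-
k=0: j=0 S=84.7900 intr=2.5200 cont=12.4537 V=12.4537[hold]  S*(0)=-

price = 12.4537
boundary = - - - - 52.9968 59.6037 52.9968 59.6037 67.0343
tree:
12.4537
16.8030 7.8937
22.0217 11.3435 4.2640
27.9570 15.8310 6.6290 1.7684
34.3132 21.3556 10.0390 3.0336 0.4300
40.1878 27.7063 14.7176 5.1122 0.8356 0.0000
45.4111 34.3132 20.7159 8.4129 1.6239 0.0000 0.0000
50.0555 40.1878 27.7063 13.3913 3.1558 0.0000 0.0000 0.0000
54.1851 45.4111 34.3132 20.2757 6.1330 0.0000 0.0000 0.0000 0.0000
57.8569 50.0555 40.1878 27.7063 11.9188 0.0000 0.0000 0.0000 0.0000 0.0000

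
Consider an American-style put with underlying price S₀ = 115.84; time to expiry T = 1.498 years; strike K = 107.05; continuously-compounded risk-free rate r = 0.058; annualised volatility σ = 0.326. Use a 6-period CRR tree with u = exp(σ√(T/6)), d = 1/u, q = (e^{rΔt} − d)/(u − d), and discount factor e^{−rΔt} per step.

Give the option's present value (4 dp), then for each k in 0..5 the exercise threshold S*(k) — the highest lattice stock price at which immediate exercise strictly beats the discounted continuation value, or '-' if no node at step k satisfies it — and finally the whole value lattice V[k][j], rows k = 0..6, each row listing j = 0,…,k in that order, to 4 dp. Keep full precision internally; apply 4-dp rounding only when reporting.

price = 10.2656
boundary = - - - 71.0608 83.6321 71.0608
tree:
10.2656
16.1900 4.7311
24.6642 8.3170 1.3382
35.9892 14.2302 2.7370 0.0000
46.6708 23.4179 5.5980 0.0000 0.0000
55.7468 35.9892 11.4496 0.0000 0.0000 0.0000
63.4585 46.6708 23.4179 0.0000 0.0000 0.0000 0.0000

Δt=0.24967  u=1.17691  d=0.84968  q=0.50394  discount=0.98562
step 6 (expiry): payoffs max(K−S,0) = 63.4585 46.6708 23.4179 0.0000 0.0000 0.0000 0.0000
step 5: (k=5,j=0): S=51.3032, (K−S)⁺=55.7468, hold=54.2078 ⇒ V=55.7468 exercise | (k=5,j=1): S=71.0608, (K−S)⁺=35.9892, hold=34.4502 ⇒ V=35.9892 exercise | (k=5,j=2): S=98.4273, (K−S)⁺=8.6227, hold=11.4496 ⇒ V=11.4496 continue | (k=5,j=3): S=136.3331, (K−S)⁺=0.0000, hold=0.0000 ⇒ V=0.0000 continue | (k=5,j=4): S=188.8369, (K−S)⁺=0.0000, hold=0.0000 ⇒ V=0.0000 continue | (k=5,j=5): S=261.5607, (K−S)⁺=0.0000, hold=0.0000 ⇒ V=0.0000 continue  boundary S*=71.0608
step 4: (k=4,j=0): S=60.3792, (K−S)⁺=46.6708, hold=45.1318 ⇒ V=46.6708 exercise | (k=4,j=1): S=83.6321, (K−S)⁺=23.4179, hold=23.2831 ⇒ V=23.4179 exercise | (k=4,j=2): S=115.8400, (K−S)⁺=0.0000, hold=5.5980 ⇒ V=5.5980 continue | (k=4,j=3): S=160.4516, (K−S)⁺=0.0000, hold=0.0000 ⇒ V=0.0000 continue | (k=4,j=4): S=222.2438, (K−S)⁺=0.0000, hold=0.0000 ⇒ V=0.0000 continue  boundary S*=83.6321
step 3: (k=3,j=0): S=71.0608, (K−S)⁺=35.9892, hold=34.4502 ⇒ V=35.9892 exercise | (k=3,j=1): S=98.4273, (K−S)⁺=8.6227, hold=14.2302 ⇒ V=14.2302 continue | (k=3,j=2): S=136.3331, (K−S)⁺=0.0000, hold=2.7370 ⇒ V=2.7370 continue | (k=3,j=3): S=188.8369, (K−S)⁺=0.0000, hold=0.0000 ⇒ V=0.0000 continue  boundary S*=71.0608
step 2: (k=2,j=0): S=83.6321, (K−S)⁺=23.4179, hold=24.6642 ⇒ V=24.6642 continue | (k=2,j=1): S=115.8400, (K−S)⁺=0.0000, hold=8.3170 ⇒ V=8.3170 continue | (k=2,j=2): S=160.4516, (K−S)⁺=0.0000, hold=1.3382 ⇒ V=1.3382 continue  boundary S*=-
step 1: (k=1,j=0): S=98.4273, (K−S)⁺=8.6227, hold=16.1900 ⇒ V=16.1900 continue | (k=1,j=1): S=136.3331, (K−S)⁺=0.0000, hold=4.7311 ⇒ V=4.7311 continue  boundary S*=-
step 0: (k=0,j=0): S=115.8400, (K−S)⁺=0.0000, hold=10.2656 ⇒ V=10.2656 continue  boundary S*=-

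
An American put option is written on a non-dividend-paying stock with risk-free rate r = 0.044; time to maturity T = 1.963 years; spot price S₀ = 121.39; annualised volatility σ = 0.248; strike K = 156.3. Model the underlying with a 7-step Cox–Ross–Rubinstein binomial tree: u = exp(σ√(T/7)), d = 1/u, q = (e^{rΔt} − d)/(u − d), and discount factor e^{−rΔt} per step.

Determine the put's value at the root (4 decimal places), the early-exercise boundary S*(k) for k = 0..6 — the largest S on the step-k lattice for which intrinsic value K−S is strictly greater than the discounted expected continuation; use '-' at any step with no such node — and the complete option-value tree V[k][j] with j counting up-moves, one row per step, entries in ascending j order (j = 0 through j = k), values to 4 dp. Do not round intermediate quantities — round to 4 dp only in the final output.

params: Δt=0.28043 u=1.14034 d=0.87693 q=0.51435 e^(-rΔt)=0.98774
t_7 payoffs: 107.8903 93.3488 74.4393 49.8496 17.8737 0.0000 0.0000 0.0000
t_6: node(6,0) S=55.2037 payoff=101.0963 vs cont=99.1796 → 101.0963 [stop]  node(6,1) S=71.7860 payoff=84.5140 vs cont=82.5973 → 84.5140 [stop]  node(6,2) S=93.3494 payoff=62.9506 vs cont=61.0339 → 62.9506 [stop]  node(6,3) S=121.3900 payoff=34.9100 vs cont=32.9933 → 34.9100 [stop]  node(6,4) S=157.8536 payoff=0.0000 vs cont=8.5740 → 8.5740 [wait]  node(6,5) S=205.2702 payoff=0.0000 vs cont=0.0000 → 0.0000 [wait]  node(6,6) S=266.9300 payoff=0.0000 vs cont=0.0000 → 0.0000 [wait]  ⇒ S*(6)=121.3900
t_5: node(5,0) S=62.9512 payoff=93.3488 vs cont=91.4321 → 93.3488 [stop]  node(5,1) S=81.8607 payoff=74.4393 vs cont=72.5225 → 74.4393 [stop]  node(5,2) S=106.4504 payoff=49.8496 vs cont=47.9329 → 49.8496 [stop]  node(5,3) S=138.4263 payoff=17.8737 vs cont=21.1022 → 21.1022 [wait]  node(5,4) S=180.0073 payoff=0.0000 vs cont=4.1129 → 4.1129 [wait]  node(5,5) S=234.0786 payoff=0.0000 vs cont=0.0000 → 0.0000 [wait]  ⇒ S*(5)=106.4504
t_4: node(4,0) S=71.7860 payoff=84.5140 vs cont=82.5973 → 84.5140 [stop]  node(4,1) S=93.3494 payoff=62.9506 vs cont=61.0339 → 62.9506 [stop]  node(4,2) S=121.3900 payoff=34.9100 vs cont=34.6335 → 34.9100 [stop]  node(4,3) S=157.8536 payoff=0.0000 vs cont=12.2122 → 12.2122 [wait]  node(4,4) S=205.2702 payoff=0.0000 vs cont=1.9730 → 1.9730 [wait]  ⇒ S*(4)=121.3900
t_3: node(3,0) S=81.8607 payoff=74.4393 vs cont=72.5225 → 74.4393 [stop]  node(3,1) S=106.4504 payoff=49.8496 vs cont=47.9329 → 49.8496 [stop]  node(3,2) S=138.4263 payoff=17.8737 vs cont=22.9505 → 22.9505 [wait]  node(3,3) S=180.0073 payoff=0.0000 vs cont=6.8605 → 6.8605 [wait]  ⇒ S*(3)=106.4504
t_2: node(2,0) S=93.3494 payoff=62.9506 vs cont=61.0339 → 62.9506 [stop]  node(2,1) S=121.3900 payoff=34.9100 vs cont=35.5725 → 35.5725 [wait]  node(2,2) S=157.8536 payoff=0.0000 vs cont=14.4947 → 14.4947 [wait]  ⇒ S*(2)=93.3494
t_1: node(1,0) S=106.4504 payoff=49.8496 vs cont=48.2695 → 49.8496 [stop]  node(1,1) S=138.4263 payoff=17.8737 vs cont=24.4279 → 24.4279 [wait]  ⇒ S*(1)=106.4504
t_0: node(0,0) S=121.3900 payoff=34.9100 vs cont=36.3231 → 36.3231 [wait]  ⇒ S*(0)=-

price = 36.3231
boundary = - 106.4504 93.3494 106.4504 121.3900 106.4504 121.3900
tree:
36.3231
49.8496 24.4279
62.9506 35.5725 14.4947
74.4393 49.8496 22.9505 6.8605
84.5140 62.9506 34.9100 12.2122 1.9730
93.3488 74.4393 49.8496 21.1022 4.1129 0.0000
101.0963 84.5140 62.9506 34.9100 8.5740 0.0000 0.0000
107.8903 93.3488 74.4393 49.8496 17.8737 0.0000 0.0000 0.0000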